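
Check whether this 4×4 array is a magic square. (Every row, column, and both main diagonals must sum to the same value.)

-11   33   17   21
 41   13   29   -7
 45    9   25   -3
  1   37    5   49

No — column 3 sums to 76 but row 1 sums to 60.

Row 1: -11 + 33 + 17 + 21 = 60.
Row 2: 41 + 13 + 29 + (-7) = 76.
Row 3: 45 + 9 + 25 + (-3) = 76.
Row 4: 1 + 37 + 5 + 49 = 92.
Column 1: -11 + 41 + 45 + 1 = 76.
Column 2: 33 + 13 + 9 + 37 = 92.
Column 3: 17 + 29 + 25 + 5 = 76.
Column 4: 21 + (-7) + (-3) + 49 = 60.
Main diagonal: -11 + 13 + 25 + 49 = 76.
Anti-diagonal: 21 + 29 + 9 + 1 = 60.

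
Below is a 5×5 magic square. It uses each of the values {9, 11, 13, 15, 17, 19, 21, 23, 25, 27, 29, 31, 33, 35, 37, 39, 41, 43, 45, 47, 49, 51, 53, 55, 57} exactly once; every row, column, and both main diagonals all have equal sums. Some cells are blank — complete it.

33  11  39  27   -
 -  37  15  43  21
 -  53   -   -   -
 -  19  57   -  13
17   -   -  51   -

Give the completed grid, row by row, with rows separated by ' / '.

33 11 39 27 55 / 49 37 15 43 21 / 25 53 31 9 47 / 41 19 57 35 13 / 17 45 23 51 29

The 25 entries sum to 825, so each line sums to 825/5 = 165.
The remaining cell in row 1 is (1,5) = 165 − 110 = 55.
Row 2: 37 + 15 + 43 + 21 + ? = 165, so (2,1) = 49.
From column 2, 165 − (11 + 37 + 53 + 19) gives (5,2) = 45.
Anti-diagonal: 55 + 43 + 19 + 17 + ? = 165, so (3,3) = 31.
Column 3: 39 + 15 + 31 + 57 + ? = 165, so (5,3) = 23.
Row 5: 17 + 45 + 23 + 51 + ? = 165, so (5,5) = 29.
Column 5 needs 165; the known cells sum to 118, so (3,5) = 47.
Main diagonal must total 165; the given cells sum to 130, so (4,4) = 35.
The remaining cell in row 4 is (4,1) = 165 − 124 = 41.
The remaining cell in column 1 is (3,1) = 165 − 140 = 25.
Using column 4: 27 + 43 + 35 + 51 + ? → (3,4) = 165 − 156 = 9.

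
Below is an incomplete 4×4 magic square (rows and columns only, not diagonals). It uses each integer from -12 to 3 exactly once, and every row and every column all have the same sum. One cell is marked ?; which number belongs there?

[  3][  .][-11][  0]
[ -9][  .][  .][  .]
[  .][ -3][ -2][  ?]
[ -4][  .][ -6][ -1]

The entries are -12 through 3, which sum to -72, so each line sums to -72/4 = -18.
Row 1: 3 + (-11) + 0 + ? = -18, so (1,2) = -10.
Using row 4: -4 + (-6) + (-1) + ? → (4,2) = -18 − (-11) = -7.
Column 1 must total -18; the given cells sum to -10, so (3,1) = -8.
Column 2 needs -18; the known cells sum to -20, so (2,2) = 2.
Using column 3: -11 + (-2) + (-6) + ? → (2,3) = -18 − (-19) = 1.
Using row 2: -9 + 2 + 1 + ? → (2,4) = -18 − (-6) = -12.
Row 3: -8 + (-3) + (-2) + ? = -18, so (3,4) = -5.

-5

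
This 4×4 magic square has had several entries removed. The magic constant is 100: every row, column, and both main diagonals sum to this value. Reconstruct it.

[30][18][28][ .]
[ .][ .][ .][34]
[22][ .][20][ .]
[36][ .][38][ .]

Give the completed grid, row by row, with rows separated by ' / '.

Using row 1: 30 + 18 + 28 + ? → (1,4) = 100 − 76 = 24.
From column 1, 100 − (30 + 22 + 36) gives (2,1) = 12.
Column 3: 28 + 20 + 38 + ? = 100, so (2,3) = 14.
Anti-diagonal must total 100; the given cells sum to 74, so (3,2) = 26.
Row 2: 12 + 14 + 34 + ? = 100, so (2,2) = 40.
The remaining cell in row 3 is (3,4) = 100 − 68 = 32.
Using column 2: 18 + 40 + 26 + ? → (4,2) = 100 − 84 = 16.
From column 4, 100 − (24 + 34 + 32) gives (4,4) = 10.

30 18 28 24 / 12 40 14 34 / 22 26 20 32 / 36 16 38 10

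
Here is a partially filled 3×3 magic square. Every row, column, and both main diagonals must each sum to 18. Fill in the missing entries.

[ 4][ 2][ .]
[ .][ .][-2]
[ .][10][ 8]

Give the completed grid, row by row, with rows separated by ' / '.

Row 1: 4 + 2 + ? = 18, so (1,3) = 12.
The remaining cell in row 3 is (3,1) = 18 − 18 = 0.
Column 1 needs 18; the known cells sum to 4, so (2,1) = 14.
From column 2, 18 − (2 + 10) gives (2,2) = 6.

4 2 12 / 14 6 -2 / 0 10 8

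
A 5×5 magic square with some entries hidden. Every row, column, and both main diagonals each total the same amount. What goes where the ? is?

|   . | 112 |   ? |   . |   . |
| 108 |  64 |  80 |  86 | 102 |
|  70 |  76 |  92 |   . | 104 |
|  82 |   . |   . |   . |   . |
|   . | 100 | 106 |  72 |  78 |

Row 2 is complete and sums to 440; that is the magic constant.
The remaining cell in row 3 is (3,4) = 440 − 342 = 98.
The remaining cell in row 5 is (5,1) = 440 − 356 = 84.
Column 1 must total 440; the given cells sum to 344, so (1,1) = 96.
From column 2, 440 − (112 + 64 + 76 + 100) gives (4,2) = 88.
Using main diagonal: 96 + 64 + 92 + 78 + ? → (4,4) = 440 − 330 = 110.
Anti-diagonal must total 440; the given cells sum to 350, so (1,5) = 90.
From column 4, 440 − (86 + 98 + 110 + 72) gives (1,4) = 74.
From column 5, 440 − (90 + 102 + 104 + 78) gives (4,5) = 66.
Using row 1: 96 + 112 + 74 + 90 + ? → (1,3) = 440 − 372 = 68.

68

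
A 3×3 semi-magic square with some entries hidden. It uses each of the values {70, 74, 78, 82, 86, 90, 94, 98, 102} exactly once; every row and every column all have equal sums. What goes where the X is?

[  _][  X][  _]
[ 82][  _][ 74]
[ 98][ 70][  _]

86

The 9 entries sum to 774, so each line sums to 774/3 = 258.
Using row 2: 82 + 74 + ? → (2,2) = 258 − 156 = 102.
Using row 3: 98 + 70 + ? → (3,3) = 258 − 168 = 90.
From column 1, 258 − (82 + 98) gives (1,1) = 78.
Using column 2: 102 + 70 + ? → (1,2) = 258 − 172 = 86.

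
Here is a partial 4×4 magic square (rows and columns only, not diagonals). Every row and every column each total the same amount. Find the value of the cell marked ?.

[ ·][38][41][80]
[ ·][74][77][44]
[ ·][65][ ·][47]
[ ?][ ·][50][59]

68

Column 4 is complete and sums to 230; that is the magic constant.
From row 1, 230 − (38 + 41 + 80) gives (1,1) = 71.
Row 2: 74 + 77 + 44 + ? = 230, so (2,1) = 35.
The remaining cell in column 2 is (4,2) = 230 − 177 = 53.
Column 3: 41 + 77 + 50 + ? = 230, so (3,3) = 62.
From row 3, 230 − (65 + 62 + 47) gives (3,1) = 56.
From row 4, 230 − (53 + 50 + 59) gives (4,1) = 68.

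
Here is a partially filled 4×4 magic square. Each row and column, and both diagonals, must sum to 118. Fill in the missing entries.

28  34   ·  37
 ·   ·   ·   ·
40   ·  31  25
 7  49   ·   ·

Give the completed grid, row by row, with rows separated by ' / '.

Row 1 needs 118; the known cells sum to 99, so (1,3) = 19.
Row 3: 40 + 31 + 25 + ? = 118, so (3,2) = 22.
Column 1 needs 118; the known cells sum to 75, so (2,1) = 43.
Column 2 must total 118; the given cells sum to 105, so (2,2) = 13.
Main diagonal must total 118; the given cells sum to 72, so (4,4) = 46.
Anti-diagonal needs 118; the known cells sum to 66, so (2,3) = 52.
Row 2 must total 118; the given cells sum to 108, so (2,4) = 10.
From row 4, 118 − (7 + 49 + 46) gives (4,3) = 16.

28 34 19 37 / 43 13 52 10 / 40 22 31 25 / 7 49 16 46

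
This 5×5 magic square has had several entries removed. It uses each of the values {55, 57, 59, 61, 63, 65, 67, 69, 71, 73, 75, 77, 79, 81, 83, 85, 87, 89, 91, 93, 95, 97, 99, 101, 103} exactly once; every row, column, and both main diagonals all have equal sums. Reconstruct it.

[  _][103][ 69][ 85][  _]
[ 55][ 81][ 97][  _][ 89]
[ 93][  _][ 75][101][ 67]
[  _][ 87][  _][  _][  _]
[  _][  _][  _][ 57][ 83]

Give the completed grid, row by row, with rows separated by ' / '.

The 25 entries sum to 1975, so each line sums to 1975/5 = 395.
Row 2 needs 395; the known cells sum to 322, so (2,4) = 73.
The remaining cell in row 3 is (3,2) = 395 − 336 = 59.
The remaining cell in column 2 is (5,2) = 395 − 330 = 65.
The remaining cell in column 4 is (4,4) = 395 − 316 = 79.
The remaining cell in main diagonal is (1,1) = 395 − 318 = 77.
The remaining cell in row 1 is (1,5) = 395 − 334 = 61.
From column 5, 395 − (61 + 89 + 67 + 83) gives (4,5) = 95.
Anti-diagonal must total 395; the given cells sum to 296, so (5,1) = 99.
The remaining cell in row 5 is (5,3) = 395 − 304 = 91.
The remaining cell in column 1 is (4,1) = 395 − 324 = 71.
Column 3 needs 395; the known cells sum to 332, so (4,3) = 63.

77 103 69 85 61 / 55 81 97 73 89 / 93 59 75 101 67 / 71 87 63 79 95 / 99 65 91 57 83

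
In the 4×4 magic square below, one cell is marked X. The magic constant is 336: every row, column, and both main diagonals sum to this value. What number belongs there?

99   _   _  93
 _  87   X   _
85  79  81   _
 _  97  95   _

89

Row 3 needs 336; the known cells sum to 245, so (3,4) = 91.
Column 2: 87 + 79 + 97 + ? = 336, so (1,2) = 73.
Main diagonal: 99 + 87 + 81 + ? = 336, so (4,4) = 69.
Row 1: 99 + 73 + 93 + ? = 336, so (1,3) = 71.
Row 4: 97 + 95 + 69 + ? = 336, so (4,1) = 75.
Column 1 must total 336; the given cells sum to 259, so (2,1) = 77.
Column 3 must total 336; the given cells sum to 247, so (2,3) = 89.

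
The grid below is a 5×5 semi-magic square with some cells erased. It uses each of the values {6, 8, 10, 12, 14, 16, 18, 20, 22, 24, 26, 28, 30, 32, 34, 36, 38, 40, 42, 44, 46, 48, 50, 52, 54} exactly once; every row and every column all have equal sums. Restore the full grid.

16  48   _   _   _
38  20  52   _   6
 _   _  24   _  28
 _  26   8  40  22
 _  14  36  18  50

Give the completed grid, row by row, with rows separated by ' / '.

16 48 30 12 44 / 38 20 52 34 6 / 10 42 24 46 28 / 54 26 8 40 22 / 32 14 36 18 50

The 25 entries sum to 750, so each line sums to 750/5 = 150.
From row 2, 150 − (38 + 20 + 52 + 6) gives (2,4) = 34.
From row 4, 150 − (26 + 8 + 40 + 22) gives (4,1) = 54.
Row 5 must total 150; the given cells sum to 118, so (5,1) = 32.
Using column 1: 16 + 38 + 54 + 32 + ? → (3,1) = 150 − 140 = 10.
From column 2, 150 − (48 + 20 + 26 + 14) gives (3,2) = 42.
Column 3 needs 150; the known cells sum to 120, so (1,3) = 30.
The remaining cell in column 5 is (1,5) = 150 − 106 = 44.
From row 1, 150 − (16 + 48 + 30 + 44) gives (1,4) = 12.
Using row 3: 10 + 42 + 24 + 28 + ? → (3,4) = 150 − 104 = 46.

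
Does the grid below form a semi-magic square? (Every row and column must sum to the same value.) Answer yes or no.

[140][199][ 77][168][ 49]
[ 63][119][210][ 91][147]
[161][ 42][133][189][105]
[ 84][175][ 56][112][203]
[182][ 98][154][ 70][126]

Row 1: 140 + 199 + 77 + 168 + 49 = 633.
Row 2: 63 + 119 + 210 + 91 + 147 = 630.
Row 3: 161 + 42 + 133 + 189 + 105 = 630.
Row 4: 84 + 175 + 56 + 112 + 203 = 630.
Row 5: 182 + 98 + 154 + 70 + 126 = 630.
Column 1: 140 + 63 + 161 + 84 + 182 = 630.
Column 2: 199 + 119 + 42 + 175 + 98 = 633.
Column 3: 77 + 210 + 133 + 56 + 154 = 630.
Column 4: 168 + 91 + 189 + 112 + 70 = 630.
Column 5: 49 + 147 + 105 + 203 + 126 = 630.

No — column 2 sums to 633 but column 1 sums to 630.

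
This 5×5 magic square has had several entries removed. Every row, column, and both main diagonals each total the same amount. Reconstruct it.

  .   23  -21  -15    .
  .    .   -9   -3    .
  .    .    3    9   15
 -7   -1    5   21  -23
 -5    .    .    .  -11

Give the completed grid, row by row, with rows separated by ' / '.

7 23 -21 -15 1 / 19 -25 -9 -3 13 / -19 -13 3 9 15 / -7 -1 5 21 -23 / -5 11 17 -17 -11

Row 4 is already complete: -7 + -1 + 5 + 21 + -23 = -5, so that is the magic constant.
Using column 3: -21 + (-9) + 3 + 5 + ? → (5,3) = -5 − (-22) = 17.
From column 4, -5 − (-15 + (-3) + 9 + 21) gives (5,4) = -17.
Anti-diagonal needs -5; the known cells sum to -6, so (1,5) = 1.
Row 1 needs -5; the known cells sum to -12, so (1,1) = 7.
Using row 5: -5 + 17 + (-17) + (-11) + ? → (5,2) = -5 − (-16) = 11.
The remaining cell in column 5 is (2,5) = -5 − (-18) = 13.
Main diagonal must total -5; the given cells sum to 20, so (2,2) = -25.
From row 2, -5 − (-25 + (-9) + (-3) + 13) gives (2,1) = 19.
From column 1, -5 − (7 + 19 + (-7) + (-5)) gives (3,1) = -19.
Column 2 needs -5; the known cells sum to 8, so (3,2) = -13.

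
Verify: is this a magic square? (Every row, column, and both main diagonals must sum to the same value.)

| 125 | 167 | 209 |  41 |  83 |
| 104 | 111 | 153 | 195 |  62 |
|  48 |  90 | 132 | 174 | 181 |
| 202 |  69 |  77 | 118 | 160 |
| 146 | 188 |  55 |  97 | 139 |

Row 1: 125 + 167 + 209 + 41 + 83 = 625.
Row 2: 104 + 111 + 153 + 195 + 62 = 625.
Row 3: 48 + 90 + 132 + 174 + 181 = 625.
Row 4: 202 + 69 + 77 + 118 + 160 = 626.
Row 5: 146 + 188 + 55 + 97 + 139 = 625.
Column 1: 125 + 104 + 48 + 202 + 146 = 625.
Column 2: 167 + 111 + 90 + 69 + 188 = 625.
Column 3: 209 + 153 + 132 + 77 + 55 = 626.
Column 4: 41 + 195 + 174 + 118 + 97 = 625.
Column 5: 83 + 62 + 181 + 160 + 139 = 625.
Main diagonal: 125 + 111 + 132 + 118 + 139 = 625.
Anti-diagonal: 83 + 195 + 132 + 69 + 146 = 625.

No — row 3 sums to 625 but row 4 sums to 626.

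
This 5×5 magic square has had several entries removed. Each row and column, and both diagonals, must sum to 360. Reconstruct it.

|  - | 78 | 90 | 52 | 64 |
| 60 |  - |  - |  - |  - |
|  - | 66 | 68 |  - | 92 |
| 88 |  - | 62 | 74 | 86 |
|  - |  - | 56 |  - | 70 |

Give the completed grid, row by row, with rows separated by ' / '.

76 78 90 52 64 / 60 72 84 96 48 / 54 66 68 80 92 / 88 50 62 74 86 / 82 94 56 58 70

Row 1: 78 + 90 + 52 + 64 + ? = 360, so (1,1) = 76.
Row 4 must total 360; the given cells sum to 310, so (4,2) = 50.
From column 3, 360 − (90 + 68 + 62 + 56) gives (2,3) = 84.
Column 5 needs 360; the known cells sum to 312, so (2,5) = 48.
Main diagonal needs 360; the known cells sum to 288, so (2,2) = 72.
Row 2 needs 360; the known cells sum to 264, so (2,4) = 96.
From column 2, 360 − (78 + 72 + 66 + 50) gives (5,2) = 94.
Anti-diagonal must total 360; the given cells sum to 278, so (5,1) = 82.
Using row 5: 82 + 94 + 56 + 70 + ? → (5,4) = 360 − 302 = 58.
Column 1 needs 360; the known cells sum to 306, so (3,1) = 54.
The remaining cell in column 4 is (3,4) = 360 − 280 = 80.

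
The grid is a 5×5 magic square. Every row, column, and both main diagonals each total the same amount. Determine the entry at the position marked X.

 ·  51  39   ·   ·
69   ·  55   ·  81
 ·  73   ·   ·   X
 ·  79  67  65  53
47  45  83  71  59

37

Row 5 is complete and sums to 305; that is the magic constant.
The remaining cell in row 4 is (4,1) = 305 − 264 = 41.
From column 2, 305 − (51 + 73 + 79 + 45) gives (2,2) = 57.
The remaining cell in column 3 is (3,3) = 305 − 244 = 61.
Main diagonal: 57 + 61 + 65 + 59 + ? = 305, so (1,1) = 63.
Using row 2: 69 + 57 + 55 + 81 + ? → (2,4) = 305 − 262 = 43.
From column 1, 305 − (63 + 69 + 41 + 47) gives (3,1) = 85.
The remaining cell in anti-diagonal is (1,5) = 305 − 230 = 75.
Row 1 needs 305; the known cells sum to 228, so (1,4) = 77.
Column 4: 77 + 43 + 65 + 71 + ? = 305, so (3,4) = 49.
Column 5 needs 305; the known cells sum to 268, so (3,5) = 37.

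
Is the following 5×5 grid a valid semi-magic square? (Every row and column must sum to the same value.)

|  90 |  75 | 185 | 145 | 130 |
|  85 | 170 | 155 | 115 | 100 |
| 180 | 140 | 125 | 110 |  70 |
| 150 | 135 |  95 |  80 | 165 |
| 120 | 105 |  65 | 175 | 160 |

Row 1: 90 + 75 + 185 + 145 + 130 = 625.
Row 2: 85 + 170 + 155 + 115 + 100 = 625.
Row 3: 180 + 140 + 125 + 110 + 70 = 625.
Row 4: 150 + 135 + 95 + 80 + 165 = 625.
Row 5: 120 + 105 + 65 + 175 + 160 = 625.
Column 1: 90 + 85 + 180 + 150 + 120 = 625.
Column 2: 75 + 170 + 140 + 135 + 105 = 625.
Column 3: 185 + 155 + 125 + 95 + 65 = 625.
Column 4: 145 + 115 + 110 + 80 + 175 = 625.
Column 5: 130 + 100 + 70 + 165 + 160 = 625.
All lines sum to 625.

Yes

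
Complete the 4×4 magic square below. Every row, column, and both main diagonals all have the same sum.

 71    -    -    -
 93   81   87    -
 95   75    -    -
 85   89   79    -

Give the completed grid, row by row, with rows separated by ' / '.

Column 1 is already complete: 71 + 93 + 95 + 85 = 344, so that is the magic constant.
From row 2, 344 − (93 + 81 + 87) gives (2,4) = 83.
Using row 4: 85 + 89 + 79 + ? → (4,4) = 344 − 253 = 91.
The remaining cell in column 2 is (1,2) = 344 − 245 = 99.
From main diagonal, 344 − (71 + 81 + 91) gives (3,3) = 101.
Anti-diagonal needs 344; the known cells sum to 247, so (1,4) = 97.
The remaining cell in row 1 is (1,3) = 344 − 267 = 77.
Using row 3: 95 + 75 + 101 + ? → (3,4) = 344 − 271 = 73.

71 99 77 97 / 93 81 87 83 / 95 75 101 73 / 85 89 79 91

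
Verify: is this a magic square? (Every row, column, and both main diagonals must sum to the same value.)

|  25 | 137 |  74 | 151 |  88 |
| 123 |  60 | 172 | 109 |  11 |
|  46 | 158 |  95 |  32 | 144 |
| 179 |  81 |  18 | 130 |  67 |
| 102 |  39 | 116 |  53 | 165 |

Yes

Row 1: 25 + 137 + 74 + 151 + 88 = 475.
Row 2: 123 + 60 + 172 + 109 + 11 = 475.
Row 3: 46 + 158 + 95 + 32 + 144 = 475.
Row 4: 179 + 81 + 18 + 130 + 67 = 475.
Row 5: 102 + 39 + 116 + 53 + 165 = 475.
Column 1: 25 + 123 + 46 + 179 + 102 = 475.
Column 2: 137 + 60 + 158 + 81 + 39 = 475.
Column 3: 74 + 172 + 95 + 18 + 116 = 475.
Column 4: 151 + 109 + 32 + 130 + 53 = 475.
Column 5: 88 + 11 + 144 + 67 + 165 = 475.
Main diagonal: 25 + 60 + 95 + 130 + 165 = 475.
Anti-diagonal: 88 + 109 + 95 + 81 + 102 = 475.
All lines sum to 475.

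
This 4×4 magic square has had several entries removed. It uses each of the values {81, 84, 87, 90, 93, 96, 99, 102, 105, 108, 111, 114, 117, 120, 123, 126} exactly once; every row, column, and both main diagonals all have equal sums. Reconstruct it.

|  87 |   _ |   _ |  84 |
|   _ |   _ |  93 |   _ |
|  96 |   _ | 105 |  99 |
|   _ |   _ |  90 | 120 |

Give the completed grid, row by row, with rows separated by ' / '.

The 16 entries sum to 1656, so each line sums to 1656/4 = 414.
Row 3 must total 414; the given cells sum to 300, so (3,2) = 114.
Column 3: 93 + 105 + 90 + ? = 414, so (1,3) = 126.
Using column 4: 84 + 99 + 120 + ? → (2,4) = 414 − 303 = 111.
Main diagonal must total 414; the given cells sum to 312, so (2,2) = 102.
Anti-diagonal must total 414; the given cells sum to 291, so (4,1) = 123.
Row 1 must total 414; the given cells sum to 297, so (1,2) = 117.
Row 2: 102 + 93 + 111 + ? = 414, so (2,1) = 108.
Row 4: 123 + 90 + 120 + ? = 414, so (4,2) = 81.

87 117 126 84 / 108 102 93 111 / 96 114 105 99 / 123 81 90 120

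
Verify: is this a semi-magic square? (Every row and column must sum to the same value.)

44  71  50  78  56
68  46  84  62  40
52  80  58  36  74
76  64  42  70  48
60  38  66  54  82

Row 1: 44 + 71 + 50 + 78 + 56 = 299.
Row 2: 68 + 46 + 84 + 62 + 40 = 300.
Row 3: 52 + 80 + 58 + 36 + 74 = 300.
Row 4: 76 + 64 + 42 + 70 + 48 = 300.
Row 5: 60 + 38 + 66 + 54 + 82 = 300.
Column 1: 44 + 68 + 52 + 76 + 60 = 300.
Column 2: 71 + 46 + 80 + 64 + 38 = 299.
Column 3: 50 + 84 + 58 + 42 + 66 = 300.
Column 4: 78 + 62 + 36 + 70 + 54 = 300.
Column 5: 56 + 40 + 74 + 48 + 82 = 300.

No — column 2 sums to 299 but row 5 sums to 300.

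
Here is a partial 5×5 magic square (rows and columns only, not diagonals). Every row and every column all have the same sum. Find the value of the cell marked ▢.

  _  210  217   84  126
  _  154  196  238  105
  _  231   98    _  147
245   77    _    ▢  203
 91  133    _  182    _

Column 2 is complete and sums to 805; that is the magic constant.
The remaining cell in row 1 is (1,1) = 805 − 637 = 168.
Row 2 needs 805; the known cells sum to 693, so (2,1) = 112.
Column 1: 168 + 112 + 245 + 91 + ? = 805, so (3,1) = 189.
The remaining cell in column 5 is (5,5) = 805 − 581 = 224.
Row 3: 189 + 231 + 98 + 147 + ? = 805, so (3,4) = 140.
From row 5, 805 − (91 + 133 + 182 + 224) gives (5,3) = 175.
Column 3: 217 + 196 + 98 + 175 + ? = 805, so (4,3) = 119.
The remaining cell in column 4 is (4,4) = 805 − 644 = 161.

161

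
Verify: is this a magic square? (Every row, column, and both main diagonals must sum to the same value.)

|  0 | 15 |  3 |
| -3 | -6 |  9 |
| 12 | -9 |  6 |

No — row 2 sums to 0 but row 3 sums to 9.

Row 1: 0 + 15 + 3 = 18.
Row 2: -3 + (-6) + 9 = 0.
Row 3: 12 + (-9) + 6 = 9.
Column 1: 0 + (-3) + 12 = 9.
Column 2: 15 + (-6) + (-9) = 0.
Column 3: 3 + 9 + 6 = 18.
Main diagonal: 0 + (-6) + 6 = 0.
Anti-diagonal: 3 + (-6) + 12 = 9.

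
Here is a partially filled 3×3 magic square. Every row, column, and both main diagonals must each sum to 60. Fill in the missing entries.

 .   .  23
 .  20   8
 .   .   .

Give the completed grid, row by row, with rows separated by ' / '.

Using row 2: 20 + 8 + ? → (2,1) = 60 − 28 = 32.
Column 3: 23 + 8 + ? = 60, so (3,3) = 29.
Main diagonal must total 60; the given cells sum to 49, so (1,1) = 11.
Anti-diagonal must total 60; the given cells sum to 43, so (3,1) = 17.
Using row 1: 11 + 23 + ? → (1,2) = 60 − 34 = 26.
Using row 3: 17 + 29 + ? → (3,2) = 60 − 46 = 14.

11 26 23 / 32 20 8 / 17 14 29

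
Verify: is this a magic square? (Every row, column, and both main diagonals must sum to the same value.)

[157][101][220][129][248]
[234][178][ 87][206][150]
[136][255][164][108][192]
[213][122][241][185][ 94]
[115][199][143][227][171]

Yes

Row 1: 157 + 101 + 220 + 129 + 248 = 855.
Row 2: 234 + 178 + 87 + 206 + 150 = 855.
Row 3: 136 + 255 + 164 + 108 + 192 = 855.
Row 4: 213 + 122 + 241 + 185 + 94 = 855.
Row 5: 115 + 199 + 143 + 227 + 171 = 855.
Column 1: 157 + 234 + 136 + 213 + 115 = 855.
Column 2: 101 + 178 + 255 + 122 + 199 = 855.
Column 3: 220 + 87 + 164 + 241 + 143 = 855.
Column 4: 129 + 206 + 108 + 185 + 227 = 855.
Column 5: 248 + 150 + 192 + 94 + 171 = 855.
Main diagonal: 157 + 178 + 164 + 185 + 171 = 855.
Anti-diagonal: 248 + 206 + 164 + 122 + 115 = 855.
All lines sum to 855.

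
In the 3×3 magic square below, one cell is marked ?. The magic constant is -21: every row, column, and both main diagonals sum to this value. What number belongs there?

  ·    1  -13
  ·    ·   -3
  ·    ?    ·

-15

The remaining cell in row 1 is (1,1) = -21 − (-12) = -9.
Column 3 needs -21; the known cells sum to -16, so (3,3) = -5.
Main diagonal needs -21; the known cells sum to -14, so (2,2) = -7.
Anti-diagonal needs -21; the known cells sum to -20, so (3,1) = -1.
The remaining cell in row 2 is (2,1) = -21 − (-10) = -11.
Row 3: -1 + (-5) + ? = -21, so (3,2) = -15.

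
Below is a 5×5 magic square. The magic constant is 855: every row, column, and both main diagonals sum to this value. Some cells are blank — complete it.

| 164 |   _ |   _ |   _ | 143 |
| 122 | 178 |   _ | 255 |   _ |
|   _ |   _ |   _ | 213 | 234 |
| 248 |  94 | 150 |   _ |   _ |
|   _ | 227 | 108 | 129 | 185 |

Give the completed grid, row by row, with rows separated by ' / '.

164 220 241 87 143 / 122 178 199 255 101 / 115 136 157 213 234 / 248 94 150 171 192 / 206 227 108 129 185

Row 5 must total 855; the given cells sum to 649, so (5,1) = 206.
Column 1 must total 855; the given cells sum to 740, so (3,1) = 115.
Using anti-diagonal: 143 + 255 + 94 + 206 + ? → (3,3) = 855 − 698 = 157.
Row 3 must total 855; the given cells sum to 719, so (3,2) = 136.
Column 2 needs 855; the known cells sum to 635, so (1,2) = 220.
Main diagonal must total 855; the given cells sum to 684, so (4,4) = 171.
Row 4: 248 + 94 + 150 + 171 + ? = 855, so (4,5) = 192.
Column 4 must total 855; the given cells sum to 768, so (1,4) = 87.
Column 5 must total 855; the given cells sum to 754, so (2,5) = 101.
From row 1, 855 − (164 + 220 + 87 + 143) gives (1,3) = 241.
The remaining cell in row 2 is (2,3) = 855 − 656 = 199.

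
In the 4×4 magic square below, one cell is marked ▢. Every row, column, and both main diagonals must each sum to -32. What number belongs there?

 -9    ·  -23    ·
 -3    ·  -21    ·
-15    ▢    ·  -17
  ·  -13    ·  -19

Column 1 needs -32; the known cells sum to -27, so (4,1) = -5.
From row 4, -32 − (-5 + (-13) + (-19)) gives (4,3) = 5.
Column 3 must total -32; the given cells sum to -39, so (3,3) = 7.
Main diagonal must total -32; the given cells sum to -21, so (2,2) = -11.
From row 2, -32 − (-3 + (-11) + (-21)) gives (2,4) = 3.
Row 3 must total -32; the given cells sum to -25, so (3,2) = -7.

-7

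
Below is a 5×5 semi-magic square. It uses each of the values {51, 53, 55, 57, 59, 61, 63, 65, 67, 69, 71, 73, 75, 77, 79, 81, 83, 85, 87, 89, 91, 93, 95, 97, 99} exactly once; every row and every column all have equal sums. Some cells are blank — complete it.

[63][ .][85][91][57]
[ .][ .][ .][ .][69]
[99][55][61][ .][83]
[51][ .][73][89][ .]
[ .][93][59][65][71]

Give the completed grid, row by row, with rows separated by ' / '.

The 25 entries sum to 1875, so each line sums to 1875/5 = 375.
From row 1, 375 − (63 + 85 + 91 + 57) gives (1,2) = 79.
From row 3, 375 − (99 + 55 + 61 + 83) gives (3,4) = 77.
Row 5 must total 375; the given cells sum to 288, so (5,1) = 87.
Using column 1: 63 + 99 + 51 + 87 + ? → (2,1) = 375 − 300 = 75.
Column 3: 85 + 61 + 73 + 59 + ? = 375, so (2,3) = 97.
Using column 4: 91 + 77 + 89 + 65 + ? → (2,4) = 375 − 322 = 53.
The remaining cell in column 5 is (4,5) = 375 − 280 = 95.
Row 2: 75 + 97 + 53 + 69 + ? = 375, so (2,2) = 81.
From row 4, 375 − (51 + 73 + 89 + 95) gives (4,2) = 67.

63 79 85 91 57 / 75 81 97 53 69 / 99 55 61 77 83 / 51 67 73 89 95 / 87 93 59 65 71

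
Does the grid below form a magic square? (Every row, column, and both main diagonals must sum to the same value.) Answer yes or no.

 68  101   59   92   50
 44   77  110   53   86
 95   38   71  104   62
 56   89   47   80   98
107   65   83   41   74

Yes

Row 1: 68 + 101 + 59 + 92 + 50 = 370.
Row 2: 44 + 77 + 110 + 53 + 86 = 370.
Row 3: 95 + 38 + 71 + 104 + 62 = 370.
Row 4: 56 + 89 + 47 + 80 + 98 = 370.
Row 5: 107 + 65 + 83 + 41 + 74 = 370.
Column 1: 68 + 44 + 95 + 56 + 107 = 370.
Column 2: 101 + 77 + 38 + 89 + 65 = 370.
Column 3: 59 + 110 + 71 + 47 + 83 = 370.
Column 4: 92 + 53 + 104 + 80 + 41 = 370.
Column 5: 50 + 86 + 62 + 98 + 74 = 370.
Main diagonal: 68 + 77 + 71 + 80 + 74 = 370.
Anti-diagonal: 50 + 53 + 71 + 89 + 107 = 370.
All lines sum to 370.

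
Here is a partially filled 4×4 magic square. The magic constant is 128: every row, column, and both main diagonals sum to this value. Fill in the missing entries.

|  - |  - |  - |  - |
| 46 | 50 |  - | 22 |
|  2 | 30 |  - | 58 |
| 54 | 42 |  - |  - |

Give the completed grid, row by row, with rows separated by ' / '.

26 6 62 34 / 46 50 10 22 / 2 30 38 58 / 54 42 18 14

Row 2 needs 128; the known cells sum to 118, so (2,3) = 10.
Row 3: 2 + 30 + 58 + ? = 128, so (3,3) = 38.
From column 1, 128 − (46 + 2 + 54) gives (1,1) = 26.
Column 2 must total 128; the given cells sum to 122, so (1,2) = 6.
Main diagonal needs 128; the known cells sum to 114, so (4,4) = 14.
Anti-diagonal: 10 + 30 + 54 + ? = 128, so (1,4) = 34.
The remaining cell in row 1 is (1,3) = 128 − 66 = 62.
Using row 4: 54 + 42 + 14 + ? → (4,3) = 128 − 110 = 18.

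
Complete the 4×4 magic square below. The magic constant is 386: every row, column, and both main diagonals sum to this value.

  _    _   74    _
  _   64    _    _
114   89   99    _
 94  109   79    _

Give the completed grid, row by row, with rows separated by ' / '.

119 124 74 69 / 59 64 134 129 / 114 89 99 84 / 94 109 79 104

Row 3 needs 386; the known cells sum to 302, so (3,4) = 84.
Using row 4: 94 + 109 + 79 + ? → (4,4) = 386 − 282 = 104.
Column 2 must total 386; the given cells sum to 262, so (1,2) = 124.
Column 3: 74 + 99 + 79 + ? = 386, so (2,3) = 134.
Main diagonal must total 386; the given cells sum to 267, so (1,1) = 119.
Anti-diagonal needs 386; the known cells sum to 317, so (1,4) = 69.
Column 1 needs 386; the known cells sum to 327, so (2,1) = 59.
Column 4: 69 + 84 + 104 + ? = 386, so (2,4) = 129.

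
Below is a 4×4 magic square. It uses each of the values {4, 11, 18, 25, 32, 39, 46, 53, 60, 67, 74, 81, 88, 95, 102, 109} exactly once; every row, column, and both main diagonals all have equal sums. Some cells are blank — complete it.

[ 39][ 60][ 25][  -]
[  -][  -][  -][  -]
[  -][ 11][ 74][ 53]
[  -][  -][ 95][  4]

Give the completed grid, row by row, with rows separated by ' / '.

39 60 25 102 / 18 109 32 67 / 88 11 74 53 / 81 46 95 4

The 16 entries sum to 904, so each line sums to 904/4 = 226.
Using row 1: 39 + 60 + 25 + ? → (1,4) = 226 − 124 = 102.
Row 3: 11 + 74 + 53 + ? = 226, so (3,1) = 88.
Using column 3: 25 + 74 + 95 + ? → (2,3) = 226 − 194 = 32.
The remaining cell in column 4 is (2,4) = 226 − 159 = 67.
Main diagonal: 39 + 74 + 4 + ? = 226, so (2,2) = 109.
Anti-diagonal must total 226; the given cells sum to 145, so (4,1) = 81.
Using row 2: 109 + 32 + 67 + ? → (2,1) = 226 − 208 = 18.
Using row 4: 81 + 95 + 4 + ? → (4,2) = 226 − 180 = 46.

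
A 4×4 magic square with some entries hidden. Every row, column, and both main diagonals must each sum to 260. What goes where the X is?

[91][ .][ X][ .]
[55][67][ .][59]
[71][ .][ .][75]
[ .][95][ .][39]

35

Row 2: 55 + 67 + 59 + ? = 260, so (2,3) = 79.
Column 1 needs 260; the known cells sum to 217, so (4,1) = 43.
Column 4 must total 260; the given cells sum to 173, so (1,4) = 87.
Main diagonal needs 260; the known cells sum to 197, so (3,3) = 63.
Anti-diagonal: 87 + 79 + 43 + ? = 260, so (3,2) = 51.
Row 4 must total 260; the given cells sum to 177, so (4,3) = 83.
Using column 2: 67 + 51 + 95 + ? → (1,2) = 260 − 213 = 47.
The remaining cell in column 3 is (1,3) = 260 − 225 = 35.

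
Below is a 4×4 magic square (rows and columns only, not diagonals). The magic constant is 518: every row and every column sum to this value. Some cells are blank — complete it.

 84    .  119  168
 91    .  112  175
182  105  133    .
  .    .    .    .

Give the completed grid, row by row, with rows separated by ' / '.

84 147 119 168 / 91 140 112 175 / 182 105 133 98 / 161 126 154 77

Using row 1: 84 + 119 + 168 + ? → (1,2) = 518 − 371 = 147.
Row 2 needs 518; the known cells sum to 378, so (2,2) = 140.
Row 3 must total 518; the given cells sum to 420, so (3,4) = 98.
The remaining cell in column 1 is (4,1) = 518 − 357 = 161.
Column 2: 147 + 140 + 105 + ? = 518, so (4,2) = 126.
Column 3 must total 518; the given cells sum to 364, so (4,3) = 154.
Using column 4: 168 + 175 + 98 + ? → (4,4) = 518 − 441 = 77.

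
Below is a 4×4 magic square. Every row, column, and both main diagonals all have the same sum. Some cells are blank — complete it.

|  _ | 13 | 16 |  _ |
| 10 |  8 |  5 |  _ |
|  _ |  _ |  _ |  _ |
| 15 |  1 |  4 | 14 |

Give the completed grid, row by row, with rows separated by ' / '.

3 13 16 2 / 10 8 5 11 / 6 12 9 7 / 15 1 4 14

Row 4 is already complete: 15 + 1 + 4 + 14 = 34, so that is the magic constant.
Using row 2: 10 + 8 + 5 + ? → (2,4) = 34 − 23 = 11.
Column 2 must total 34; the given cells sum to 22, so (3,2) = 12.
Column 3 needs 34; the known cells sum to 25, so (3,3) = 9.
Using main diagonal: 8 + 9 + 14 + ? → (1,1) = 34 − 31 = 3.
Anti-diagonal needs 34; the known cells sum to 32, so (1,4) = 2.
Using column 1: 3 + 10 + 15 + ? → (3,1) = 34 − 28 = 6.
Column 4 needs 34; the known cells sum to 27, so (3,4) = 7.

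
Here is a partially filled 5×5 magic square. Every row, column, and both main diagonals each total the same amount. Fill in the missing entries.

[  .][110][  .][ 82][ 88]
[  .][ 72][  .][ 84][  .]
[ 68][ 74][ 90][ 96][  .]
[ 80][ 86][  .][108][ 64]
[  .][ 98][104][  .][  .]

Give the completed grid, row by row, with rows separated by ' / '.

94 110 66 82 88 / 106 72 78 84 100 / 68 74 90 96 112 / 80 86 102 108 64 / 92 98 104 70 76

Column 2 is already complete: 110 + 72 + 74 + 86 + 98 = 440, so that is the magic constant.
Using row 3: 68 + 74 + 90 + 96 + ? → (3,5) = 440 − 328 = 112.
The remaining cell in row 4 is (4,3) = 440 − 338 = 102.
Column 4: 82 + 84 + 96 + 108 + ? = 440, so (5,4) = 70.
The remaining cell in anti-diagonal is (5,1) = 440 − 348 = 92.
Row 5 must total 440; the given cells sum to 364, so (5,5) = 76.
Column 5: 88 + 112 + 64 + 76 + ? = 440, so (2,5) = 100.
Main diagonal must total 440; the given cells sum to 346, so (1,1) = 94.
From row 1, 440 − (94 + 110 + 82 + 88) gives (1,3) = 66.
Using column 1: 94 + 68 + 80 + 92 + ? → (2,1) = 440 − 334 = 106.
Column 3: 66 + 90 + 102 + 104 + ? = 440, so (2,3) = 78.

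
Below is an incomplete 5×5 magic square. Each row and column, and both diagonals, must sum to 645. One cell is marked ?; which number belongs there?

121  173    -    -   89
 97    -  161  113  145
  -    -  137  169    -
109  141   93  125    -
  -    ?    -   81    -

Row 2 needs 645; the known cells sum to 516, so (2,2) = 129.
Using row 4: 109 + 141 + 93 + 125 + ? → (4,5) = 645 − 468 = 177.
Column 4 must total 645; the given cells sum to 488, so (1,4) = 157.
From main diagonal, 645 − (121 + 129 + 137 + 125) gives (5,5) = 133.
Anti-diagonal must total 645; the given cells sum to 480, so (5,1) = 165.
Row 1 needs 645; the known cells sum to 540, so (1,3) = 105.
The remaining cell in column 1 is (3,1) = 645 − 492 = 153.
The remaining cell in column 3 is (5,3) = 645 − 496 = 149.
Column 5 needs 645; the known cells sum to 544, so (3,5) = 101.
Row 3: 153 + 137 + 169 + 101 + ? = 645, so (3,2) = 85.
From row 5, 645 − (165 + 149 + 81 + 133) gives (5,2) = 117.

117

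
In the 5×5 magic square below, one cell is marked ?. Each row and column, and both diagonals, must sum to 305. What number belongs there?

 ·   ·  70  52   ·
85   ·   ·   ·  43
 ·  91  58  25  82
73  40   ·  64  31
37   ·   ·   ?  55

88

From row 3, 305 − (91 + 58 + 25 + 82) gives (3,1) = 49.
From row 4, 305 − (73 + 40 + 64 + 31) gives (4,3) = 97.
From column 1, 305 − (85 + 49 + 73 + 37) gives (1,1) = 61.
From column 5, 305 − (43 + 82 + 31 + 55) gives (1,5) = 94.
Main diagonal needs 305; the known cells sum to 238, so (2,2) = 67.
Anti-diagonal: 94 + 58 + 40 + 37 + ? = 305, so (2,4) = 76.
Row 1: 61 + 70 + 52 + 94 + ? = 305, so (1,2) = 28.
Row 2 must total 305; the given cells sum to 271, so (2,3) = 34.
Column 2 must total 305; the given cells sum to 226, so (5,2) = 79.
The remaining cell in column 3 is (5,3) = 305 − 259 = 46.
The remaining cell in column 4 is (5,4) = 305 − 217 = 88.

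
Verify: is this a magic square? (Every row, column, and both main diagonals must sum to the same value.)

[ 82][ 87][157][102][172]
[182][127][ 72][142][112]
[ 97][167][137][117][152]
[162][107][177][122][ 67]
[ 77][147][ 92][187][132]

No — row 1 sums to 600 but row 2 sums to 635.

Row 1: 82 + 87 + 157 + 102 + 172 = 600.
Row 2: 182 + 127 + 72 + 142 + 112 = 635.
Row 3: 97 + 167 + 137 + 117 + 152 = 670.
Row 4: 162 + 107 + 177 + 122 + 67 = 635.
Row 5: 77 + 147 + 92 + 187 + 132 = 635.
Column 1: 82 + 182 + 97 + 162 + 77 = 600.
Column 2: 87 + 127 + 167 + 107 + 147 = 635.
Column 3: 157 + 72 + 137 + 177 + 92 = 635.
Column 4: 102 + 142 + 117 + 122 + 187 = 670.
Column 5: 172 + 112 + 152 + 67 + 132 = 635.
Main diagonal: 82 + 127 + 137 + 122 + 132 = 600.
Anti-diagonal: 172 + 142 + 137 + 107 + 77 = 635.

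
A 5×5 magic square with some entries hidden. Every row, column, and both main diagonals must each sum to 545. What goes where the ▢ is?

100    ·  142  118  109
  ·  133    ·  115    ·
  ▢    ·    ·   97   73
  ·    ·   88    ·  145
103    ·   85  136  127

From row 1, 545 − (100 + 142 + 118 + 109) gives (1,2) = 76.
Using row 5: 103 + 85 + 136 + 127 + ? → (5,2) = 545 − 451 = 94.
Column 4 must total 545; the given cells sum to 466, so (4,4) = 79.
Column 5 needs 545; the known cells sum to 454, so (2,5) = 91.
The remaining cell in main diagonal is (3,3) = 545 − 439 = 106.
Using anti-diagonal: 109 + 115 + 106 + 103 + ? → (4,2) = 545 − 433 = 112.
Row 4: 112 + 88 + 79 + 145 + ? = 545, so (4,1) = 121.
From column 2, 545 − (76 + 133 + 112 + 94) gives (3,2) = 130.
Column 3 must total 545; the given cells sum to 421, so (2,3) = 124.
Row 2: 133 + 124 + 115 + 91 + ? = 545, so (2,1) = 82.
From row 3, 545 − (130 + 106 + 97 + 73) gives (3,1) = 139.

139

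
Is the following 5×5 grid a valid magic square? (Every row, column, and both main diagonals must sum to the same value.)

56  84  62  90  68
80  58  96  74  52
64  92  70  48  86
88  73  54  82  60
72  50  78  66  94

Row 1: 56 + 84 + 62 + 90 + 68 = 360.
Row 2: 80 + 58 + 96 + 74 + 52 = 360.
Row 3: 64 + 92 + 70 + 48 + 86 = 360.
Row 4: 88 + 73 + 54 + 82 + 60 = 357.
Row 5: 72 + 50 + 78 + 66 + 94 = 360.
Column 1: 56 + 80 + 64 + 88 + 72 = 360.
Column 2: 84 + 58 + 92 + 73 + 50 = 357.
Column 3: 62 + 96 + 70 + 54 + 78 = 360.
Column 4: 90 + 74 + 48 + 82 + 66 = 360.
Column 5: 68 + 52 + 86 + 60 + 94 = 360.
Main diagonal: 56 + 58 + 70 + 82 + 94 = 360.
Anti-diagonal: 68 + 74 + 70 + 73 + 72 = 357.

No — row 2 sums to 360 but column 2 sums to 357.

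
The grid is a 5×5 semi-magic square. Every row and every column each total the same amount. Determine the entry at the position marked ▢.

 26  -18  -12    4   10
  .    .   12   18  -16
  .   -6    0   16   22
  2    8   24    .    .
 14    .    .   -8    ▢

Row 1 is complete and sums to 10; that is the magic constant.
Using row 3: -6 + 0 + 16 + 22 + ? → (3,1) = 10 − 32 = -22.
The remaining cell in column 1 is (2,1) = 10 − 20 = -10.
Column 3 needs 10; the known cells sum to 24, so (5,3) = -14.
Column 4 must total 10; the given cells sum to 30, so (4,4) = -20.
Using row 2: -10 + 12 + 18 + (-16) + ? → (2,2) = 10 − 4 = 6.
Row 4 must total 10; the given cells sum to 14, so (4,5) = -4.
Column 2 needs 10; the known cells sum to -10, so (5,2) = 20.
From column 5, 10 − (10 + (-16) + 22 + (-4)) gives (5,5) = -2.

-2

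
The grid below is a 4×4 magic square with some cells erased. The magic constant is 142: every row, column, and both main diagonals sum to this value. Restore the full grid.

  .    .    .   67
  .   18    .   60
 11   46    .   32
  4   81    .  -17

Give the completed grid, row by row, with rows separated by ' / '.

88 -3 -10 67 / 39 18 25 60 / 11 46 53 32 / 4 81 74 -17

Row 3 needs 142; the known cells sum to 89, so (3,3) = 53.
Row 4 must total 142; the given cells sum to 68, so (4,3) = 74.
From column 2, 142 − (18 + 46 + 81) gives (1,2) = -3.
Main diagonal needs 142; the known cells sum to 54, so (1,1) = 88.
The remaining cell in anti-diagonal is (2,3) = 142 − 117 = 25.
Row 1 needs 142; the known cells sum to 152, so (1,3) = -10.
The remaining cell in row 2 is (2,1) = 142 − 103 = 39.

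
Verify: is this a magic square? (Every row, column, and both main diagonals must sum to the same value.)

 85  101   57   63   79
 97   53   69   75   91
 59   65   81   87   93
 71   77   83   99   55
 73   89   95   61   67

Row 1: 85 + 101 + 57 + 63 + 79 = 385.
Row 2: 97 + 53 + 69 + 75 + 91 = 385.
Row 3: 59 + 65 + 81 + 87 + 93 = 385.
Row 4: 71 + 77 + 83 + 99 + 55 = 385.
Row 5: 73 + 89 + 95 + 61 + 67 = 385.
Column 1: 85 + 97 + 59 + 71 + 73 = 385.
Column 2: 101 + 53 + 65 + 77 + 89 = 385.
Column 3: 57 + 69 + 81 + 83 + 95 = 385.
Column 4: 63 + 75 + 87 + 99 + 61 = 385.
Column 5: 79 + 91 + 93 + 55 + 67 = 385.
Main diagonal: 85 + 53 + 81 + 99 + 67 = 385.
Anti-diagonal: 79 + 75 + 81 + 77 + 73 = 385.
All lines sum to 385.

Yes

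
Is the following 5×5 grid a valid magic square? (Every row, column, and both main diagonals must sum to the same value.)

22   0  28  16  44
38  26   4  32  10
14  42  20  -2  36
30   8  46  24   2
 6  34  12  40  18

Row 1: 22 + 0 + 28 + 16 + 44 = 110.
Row 2: 38 + 26 + 4 + 32 + 10 = 110.
Row 3: 14 + 42 + 20 + (-2) + 36 = 110.
Row 4: 30 + 8 + 46 + 24 + 2 = 110.
Row 5: 6 + 34 + 12 + 40 + 18 = 110.
Column 1: 22 + 38 + 14 + 30 + 6 = 110.
Column 2: 0 + 26 + 42 + 8 + 34 = 110.
Column 3: 28 + 4 + 20 + 46 + 12 = 110.
Column 4: 16 + 32 + (-2) + 24 + 40 = 110.
Column 5: 44 + 10 + 36 + 2 + 18 = 110.
Main diagonal: 22 + 26 + 20 + 24 + 18 = 110.
Anti-diagonal: 44 + 32 + 20 + 8 + 6 = 110.
All lines sum to 110.

Yes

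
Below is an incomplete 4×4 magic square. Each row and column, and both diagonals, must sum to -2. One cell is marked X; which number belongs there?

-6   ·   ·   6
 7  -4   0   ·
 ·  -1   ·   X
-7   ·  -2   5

Row 2 must total -2; the given cells sum to 3, so (2,4) = -5.
Using row 4: -7 + (-2) + 5 + ? → (4,2) = -2 − (-4) = 2.
The remaining cell in column 1 is (3,1) = -2 − (-6) = 4.
Column 2 must total -2; the given cells sum to -3, so (1,2) = 1.
Column 4 needs -2; the known cells sum to 6, so (3,4) = -8.

-8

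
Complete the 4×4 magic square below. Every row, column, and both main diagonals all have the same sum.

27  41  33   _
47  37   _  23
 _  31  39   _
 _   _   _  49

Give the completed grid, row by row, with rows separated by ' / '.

27 41 33 51 / 47 37 45 23 / 53 31 39 29 / 25 43 35 49

Main diagonal is already complete: 27 + 37 + 39 + 49 = 152, so that is the magic constant.
From row 1, 152 − (27 + 41 + 33) gives (1,4) = 51.
Row 2: 47 + 37 + 23 + ? = 152, so (2,3) = 45.
The remaining cell in column 2 is (4,2) = 152 − 109 = 43.
Column 3: 33 + 45 + 39 + ? = 152, so (4,3) = 35.
Column 4 needs 152; the known cells sum to 123, so (3,4) = 29.
Anti-diagonal must total 152; the given cells sum to 127, so (4,1) = 25.
Using row 3: 31 + 39 + 29 + ? → (3,1) = 152 − 99 = 53.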